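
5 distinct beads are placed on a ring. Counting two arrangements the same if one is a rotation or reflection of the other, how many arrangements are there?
(5-1)!/2 = 24/2 = 12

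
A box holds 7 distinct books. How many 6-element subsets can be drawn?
C(7,6) = 7!/(6!×1!) = 7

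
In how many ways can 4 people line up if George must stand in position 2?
Fix one position: (4-1)! = 6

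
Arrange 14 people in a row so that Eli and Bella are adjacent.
Treat as block: (14-1)! × 2! = 6227020800 × 2 = 12454041600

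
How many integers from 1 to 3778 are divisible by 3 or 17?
⌊3778/3⌋ + ⌊3778/17⌋ - ⌊3778/51⌋ = 1259 + 222 - 74 = 1407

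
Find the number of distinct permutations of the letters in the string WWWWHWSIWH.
10! / (1! × 1! × 2! × 6!) = 2520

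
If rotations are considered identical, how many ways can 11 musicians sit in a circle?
Circular: fix one position, arrange the rest. (11-1)! = 3628800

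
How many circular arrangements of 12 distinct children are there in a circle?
Circular: fix one position, arrange the rest. (12-1)! = 39916800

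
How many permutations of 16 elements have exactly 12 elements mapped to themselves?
Choose the 12 fixed points C(16,12) = 1820, derange the rest: !4 = Σ_{j=0}^{4} (-1)^j·4!/j! = 24 - 24 + 12 - 4 + 1 = 9. Product = 1820 × 9 = 16380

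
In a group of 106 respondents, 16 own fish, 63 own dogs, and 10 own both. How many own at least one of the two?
|A∪B| = |A| + |B| - |A∩B| = 16 + 63 - 10 = 69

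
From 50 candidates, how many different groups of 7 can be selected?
C(50,7) = 50!/(7!×43!) = 99884400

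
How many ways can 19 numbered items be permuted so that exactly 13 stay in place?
Choose the 13 fixed points C(19,13) = 27132, derange the rest: !6 = Σ_{j=0}^{6} (-1)^j·6!/j! = 720 - 720 + 360 - 120 + 30 - 6 + 1 = 265. Product = 27132 × 265 = 7189980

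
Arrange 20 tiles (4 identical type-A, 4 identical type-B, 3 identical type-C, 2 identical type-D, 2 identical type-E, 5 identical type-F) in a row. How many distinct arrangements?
20! / (4! × 4! × 3! × 2! × 2! × 5!) = 1466593128000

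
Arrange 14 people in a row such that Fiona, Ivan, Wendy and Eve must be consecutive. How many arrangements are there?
Treat the 4 as one block: (14-4+1)! × 4! = 39916800 × 24 = 958003200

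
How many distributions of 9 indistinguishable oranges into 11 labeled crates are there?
C(9+11-1, 11-1) = C(19, 10) = 92378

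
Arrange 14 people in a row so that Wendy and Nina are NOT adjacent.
Total - adjacent = 14! - (14-1)!×2 = 87178291200 - 12454041600 = 74724249600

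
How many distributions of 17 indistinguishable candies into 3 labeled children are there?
C(17+3-1, 3-1) = C(19, 2) = 171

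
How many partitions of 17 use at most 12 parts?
By conjugation, equals partitions of 17 into parts ≤ 12. Let r_j(i) = number of partitions of i into parts ≤ j, for i = 0..17. r_1(i) = 1 for all i; r_j(i) = r_{j-1}(i) + r_j(i-j). Rows j = 2..12: ≤2: 1 1 2 2 3 3 4 4 5 5 6 6 7 7 8 8 9 9; ≤3: 1 1 2 3 4 5 7 8 10 12 14 16 19 21 24 27 30 33; ≤4: 1 1 2 3 5 6 9 11 15 18 23 27 34 39 47 54 64 72; ≤5: 1 1 2 3 5 7 10 13 18 23 30 37 47 57 70 84 101 119; ≤6: 1 1 2 3 5 7 11 14 20 26 35 44 58 71 90 110 136 163; ≤7: 1 1 2 3 5 7 11 15 21 28 38 49 65 82 105 131 164 201; ≤8: 1 1 2 3 5 7 11 15 22 29 40 52 70 89 116 146 186 230; ≤9: 1 1 2 3 5 7 11 15 22 30 41 54 73 94 123 157 201 252; ≤10: 1 1 2 3 5 7 11 15 22 30 42 55 75 97 128 164 212 267; ≤11: 1 1 2 3 5 7 11 15 22 30 42 56 76 99 131 169 219 278; ≤12: 1 1 2 3 5 7 11 15 22 30 42 56 77 100 133 172 224 285. r_12(17) = 285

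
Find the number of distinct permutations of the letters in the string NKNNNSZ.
7! / (1! × 1! × 1! × 4!) = 210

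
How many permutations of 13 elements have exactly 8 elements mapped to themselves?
Choose the 8 fixed points C(13,8) = 1287, derange the rest: !5 = Σ_{j=0}^{5} (-1)^j·5!/j! = 120 - 120 + 60 - 20 + 5 - 1 = 44. Product = 1287 × 44 = 56628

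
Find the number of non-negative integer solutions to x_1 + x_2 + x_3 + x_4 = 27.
C(27+4-1, 4-1) = C(30, 3) = 4060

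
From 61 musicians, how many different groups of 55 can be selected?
C(61,55) = 61!/(55!×6!) = 55525372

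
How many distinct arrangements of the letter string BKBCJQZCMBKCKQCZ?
16! / (2! × 3! × 4! × 1! × 1! × 2! × 3!) = 6054048000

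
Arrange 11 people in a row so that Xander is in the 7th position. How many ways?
Fix one position: (11-1)! = 3628800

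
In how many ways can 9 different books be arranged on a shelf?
9! = 362880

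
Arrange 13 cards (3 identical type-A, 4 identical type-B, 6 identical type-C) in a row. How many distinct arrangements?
13! / (3! × 4! × 6!) = 60060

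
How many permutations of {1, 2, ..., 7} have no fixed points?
!7 = Σ_{j=0}^{7} (-1)^j·7!/j! = 5040 - 5040 + 2520 - 840 + 210 - 42 + 7 - 1 = 1854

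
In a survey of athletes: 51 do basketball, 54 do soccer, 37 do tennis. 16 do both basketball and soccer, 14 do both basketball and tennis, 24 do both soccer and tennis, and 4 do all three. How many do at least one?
|A∪B∪C| = 51+54+37-16-14-24+4 = 92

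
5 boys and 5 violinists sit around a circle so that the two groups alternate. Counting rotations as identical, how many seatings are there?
Fix one of the boys: (5-1)! ways for the remaining boys, × 5! ways for the violinists = 24 × 120 = 2880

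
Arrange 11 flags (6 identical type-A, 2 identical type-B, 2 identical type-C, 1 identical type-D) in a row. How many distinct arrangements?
11! / (6! × 2! × 2! × 1!) = 13860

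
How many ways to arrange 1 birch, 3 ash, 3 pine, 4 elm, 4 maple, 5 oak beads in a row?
20! / (1! × 3! × 3! × 4! × 4! × 5!) = 977728752000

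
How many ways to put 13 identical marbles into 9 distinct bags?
C(13+9-1, 9-1) = C(21, 8) = 203490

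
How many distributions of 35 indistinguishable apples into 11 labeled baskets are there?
C(35+11-1, 11-1) = C(45, 10) = 3190187286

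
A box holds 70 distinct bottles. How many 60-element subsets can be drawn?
C(70,60) = 70!/(60!×10!) = 396704524216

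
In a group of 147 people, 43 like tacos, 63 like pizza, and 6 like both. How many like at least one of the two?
|A∪B| = |A| + |B| - |A∩B| = 43 + 63 - 6 = 100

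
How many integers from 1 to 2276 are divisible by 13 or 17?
⌊2276/13⌋ + ⌊2276/17⌋ - ⌊2276/221⌋ = 175 + 133 - 10 = 298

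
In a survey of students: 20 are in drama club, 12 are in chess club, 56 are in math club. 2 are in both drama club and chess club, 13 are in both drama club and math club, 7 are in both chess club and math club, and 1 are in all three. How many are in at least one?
|A∪B∪C| = 20+12+56-2-13-7+1 = 67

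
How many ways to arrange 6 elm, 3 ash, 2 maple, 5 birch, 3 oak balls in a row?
19! / (6! × 3! × 2! × 5! × 3!) = 19554575040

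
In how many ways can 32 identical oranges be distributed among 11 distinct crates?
C(32+11-1, 11-1) = C(42, 10) = 1471442973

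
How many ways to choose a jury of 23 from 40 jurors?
C(40,23) = 40!/(23!×17!) = 88732378800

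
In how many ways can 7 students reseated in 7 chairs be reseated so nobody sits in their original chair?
!7 = Σ_{j=0}^{7} (-1)^j·7!/j! = 5040 - 5040 + 2520 - 840 + 210 - 42 + 7 - 1 = 1854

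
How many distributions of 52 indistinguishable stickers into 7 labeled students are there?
C(52+7-1, 7-1) = C(58, 6) = 40475358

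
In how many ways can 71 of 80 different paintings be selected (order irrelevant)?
C(80,71) = 80!/(71!×9!) = 231900297200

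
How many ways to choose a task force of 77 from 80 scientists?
C(80,77) = 80!/(77!×3!) = 82160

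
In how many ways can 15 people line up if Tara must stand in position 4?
Fix one position: (15-1)! = 87178291200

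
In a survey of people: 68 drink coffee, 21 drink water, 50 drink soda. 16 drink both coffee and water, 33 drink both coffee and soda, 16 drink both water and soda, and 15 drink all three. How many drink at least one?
|A∪B∪C| = 68+21+50-16-33-16+15 = 89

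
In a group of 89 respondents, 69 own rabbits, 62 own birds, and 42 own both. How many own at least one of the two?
|A∪B| = |A| + |B| - |A∩B| = 69 + 62 - 42 = 89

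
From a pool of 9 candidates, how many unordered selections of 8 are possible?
C(9,8) = 9!/(8!×1!) = 9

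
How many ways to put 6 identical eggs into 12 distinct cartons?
C(6+12-1, 12-1) = C(17, 11) = 12376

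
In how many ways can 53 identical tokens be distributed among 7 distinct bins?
C(53+7-1, 7-1) = C(59, 6) = 45057474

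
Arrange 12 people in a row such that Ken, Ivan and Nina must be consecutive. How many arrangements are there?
Treat the 3 as one block: (12-3+1)! × 3! = 3628800 × 6 = 21772800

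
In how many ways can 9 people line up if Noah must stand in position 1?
Fix one position: (9-1)! = 40320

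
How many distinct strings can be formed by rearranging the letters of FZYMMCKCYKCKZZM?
15! / (3! × 1! × 3! × 3! × 3! × 2!) = 504504000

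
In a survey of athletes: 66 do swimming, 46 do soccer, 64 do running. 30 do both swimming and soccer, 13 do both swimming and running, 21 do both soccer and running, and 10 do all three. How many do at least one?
|A∪B∪C| = 66+46+64-30-13-21+10 = 122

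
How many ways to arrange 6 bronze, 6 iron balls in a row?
12! / (6! × 6!) = 924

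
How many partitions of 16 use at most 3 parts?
By conjugation, equals partitions of 16 into parts ≤ 3. Let r_j(i) = number of partitions of i into parts ≤ j, for i = 0..16. r_1(i) = 1 for all i; r_j(i) = r_{j-1}(i) + r_j(i-j). Rows j = 2..3: ≤2: 1 1 2 2 3 3 4 4 5 5 6 6 7 7 8 8 9; ≤3: 1 1 2 3 4 5 7 8 10 12 14 16 19 21 24 27 30. r_3(16) = 30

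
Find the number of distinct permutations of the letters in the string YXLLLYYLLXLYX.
13! / (3! × 6! × 4!) = 60060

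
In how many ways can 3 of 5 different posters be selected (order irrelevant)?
C(5,3) = 5!/(3!×2!) = 10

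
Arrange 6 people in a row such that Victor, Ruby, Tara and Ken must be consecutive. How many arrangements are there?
Treat the 4 as one block: (6-4+1)! × 4! = 6 × 24 = 144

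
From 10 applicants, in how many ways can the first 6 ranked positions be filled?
P(10,6) = 10!/(10-6)! = 151200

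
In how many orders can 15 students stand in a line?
15! = 1307674368000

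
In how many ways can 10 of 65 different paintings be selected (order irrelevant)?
C(65,10) = 65!/(10!×55!) = 179013799328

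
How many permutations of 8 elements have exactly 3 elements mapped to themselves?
Choose the 3 fixed points C(8,3) = 56, derange the rest: !5 = Σ_{j=0}^{5} (-1)^j·5!/j! = 120 - 120 + 60 - 20 + 5 - 1 = 44. Product = 56 × 44 = 2464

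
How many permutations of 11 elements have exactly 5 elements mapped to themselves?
Choose the 5 fixed points C(11,5) = 462, derange the rest: !6 = Σ_{j=0}^{6} (-1)^j·6!/j! = 720 - 720 + 360 - 120 + 30 - 6 + 1 = 265. Product = 462 × 265 = 122430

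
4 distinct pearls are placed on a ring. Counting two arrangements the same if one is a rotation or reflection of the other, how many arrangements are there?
(4-1)!/2 = 6/2 = 3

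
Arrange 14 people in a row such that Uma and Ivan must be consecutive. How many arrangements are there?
Treat the 2 as one block: (14-2+1)! × 2! = 6227020800 × 2 = 12454041600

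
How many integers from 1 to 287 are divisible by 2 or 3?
⌊287/2⌋ + ⌊287/3⌋ - ⌊287/6⌋ = 143 + 95 - 47 = 191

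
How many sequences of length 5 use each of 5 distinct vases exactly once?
5! = 120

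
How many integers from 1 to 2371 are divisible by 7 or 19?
⌊2371/7⌋ + ⌊2371/19⌋ - ⌊2371/133⌋ = 338 + 124 - 17 = 445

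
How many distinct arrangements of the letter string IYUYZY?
6! / (1! × 1! × 1! × 3!) = 120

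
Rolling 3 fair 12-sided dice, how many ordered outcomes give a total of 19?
Coefficient of x^19 in (x + x² + ... + x^12)^3. By inclusion-exclusion on dice exceeding 12: Σ_j (-1)^j C(3,j)·C(19-1-12j, 2) = C(3,0)·C(18,2) - C(3,1)·C(6,2) = 1·153 - 3·15 = 108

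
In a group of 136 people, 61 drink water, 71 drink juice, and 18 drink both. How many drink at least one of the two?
|A∪B| = |A| + |B| - |A∩B| = 61 + 71 - 18 = 114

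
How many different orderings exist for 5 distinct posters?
5! = 120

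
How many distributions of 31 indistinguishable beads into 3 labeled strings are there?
C(31+3-1, 3-1) = C(33, 2) = 528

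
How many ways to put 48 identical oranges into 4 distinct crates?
C(48+4-1, 4-1) = C(51, 3) = 20825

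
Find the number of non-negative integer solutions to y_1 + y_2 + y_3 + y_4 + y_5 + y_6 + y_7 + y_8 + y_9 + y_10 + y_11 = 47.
C(47+11-1, 11-1) = C(57, 10) = 43183019880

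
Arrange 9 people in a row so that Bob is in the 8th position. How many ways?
Fix one position: (9-1)! = 40320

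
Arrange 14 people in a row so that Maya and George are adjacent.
Treat as block: (14-1)! × 2! = 6227020800 × 2 = 12454041600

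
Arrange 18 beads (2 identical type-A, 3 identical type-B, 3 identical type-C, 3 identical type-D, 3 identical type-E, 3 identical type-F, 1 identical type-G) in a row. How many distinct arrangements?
18! / (2! × 3! × 3! × 3! × 3! × 3! × 1!) = 411675264000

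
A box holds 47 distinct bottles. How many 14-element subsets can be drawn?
C(47,14) = 47!/(14!×33!) = 341643774795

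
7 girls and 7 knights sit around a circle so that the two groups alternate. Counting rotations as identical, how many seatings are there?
Fix one of the girls: (7-1)! ways for the remaining girls, × 7! ways for the knights = 720 × 5040 = 3628800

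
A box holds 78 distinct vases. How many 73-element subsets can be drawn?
C(78,73) = 78!/(73!×5!) = 21111090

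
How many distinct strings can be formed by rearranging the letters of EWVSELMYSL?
10! / (1! × 2! × 1! × 2! × 1! × 2! × 1!) = 453600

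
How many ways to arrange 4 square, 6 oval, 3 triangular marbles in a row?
13! / (4! × 6! × 3!) = 60060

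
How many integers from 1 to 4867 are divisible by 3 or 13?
⌊4867/3⌋ + ⌊4867/13⌋ - ⌊4867/39⌋ = 1622 + 374 - 124 = 1872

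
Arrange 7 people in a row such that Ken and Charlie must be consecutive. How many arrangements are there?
Treat the 2 as one block: (7-2+1)! × 2! = 720 × 2 = 1440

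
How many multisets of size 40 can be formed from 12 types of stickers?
C(40+12-1, 12-1) = C(51, 11) = 47626016970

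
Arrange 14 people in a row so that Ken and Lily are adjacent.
Treat as block: (14-1)! × 2! = 6227020800 × 2 = 12454041600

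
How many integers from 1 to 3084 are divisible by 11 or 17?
⌊3084/11⌋ + ⌊3084/17⌋ - ⌊3084/187⌋ = 280 + 181 - 16 = 445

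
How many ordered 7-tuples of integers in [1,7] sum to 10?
Coefficient of x^10 in (x + x² + ... + x^7)^7. By inclusion-exclusion on dice exceeding 7: Σ_j (-1)^j C(7,j)·C(10-1-7j, 6) = C(7,0)·C(9,6) = 1·84 = 84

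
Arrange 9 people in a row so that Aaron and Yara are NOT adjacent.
Total - adjacent = 9! - (9-1)!×2 = 362880 - 80640 = 282240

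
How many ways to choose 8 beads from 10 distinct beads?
C(10,8) = 10!/(8!×2!) = 45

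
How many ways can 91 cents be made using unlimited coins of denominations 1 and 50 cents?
Coefficient of x^91 in 1/(1-x^1) · 1/(1-x^50). Use j coins of 50 for j = 0..⌊91/50⌋ = 1, the rest in 1s: 1 + 1 = 2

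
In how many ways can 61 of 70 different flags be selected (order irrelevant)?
C(70,61) = 70!/(61!×9!) = 65033528560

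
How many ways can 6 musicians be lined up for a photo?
6! = 720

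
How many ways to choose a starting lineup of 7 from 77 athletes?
C(77,7) = 77!/(7!×70!) = 2404808340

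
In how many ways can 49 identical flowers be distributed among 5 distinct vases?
C(49+5-1, 5-1) = C(53, 4) = 292825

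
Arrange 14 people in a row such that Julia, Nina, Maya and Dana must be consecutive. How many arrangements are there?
Treat the 4 as one block: (14-4+1)! × 4! = 39916800 × 24 = 958003200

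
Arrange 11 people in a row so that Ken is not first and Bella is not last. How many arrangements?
By inclusion-exclusion: 11! - 2×(11-1)! + (11-2)! = 39916800 - 7257600 + 362880 = 33022080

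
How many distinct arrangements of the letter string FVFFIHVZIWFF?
12! / (1! × 1! × 2! × 1! × 5! × 2!) = 997920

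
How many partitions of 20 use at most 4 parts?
By conjugation, equals partitions of 20 into parts ≤ 4. Let r_j(i) = number of partitions of i into parts ≤ j, for i = 0..20. r_1(i) = 1 for all i; r_j(i) = r_{j-1}(i) + r_j(i-j). Rows j = 2..4: ≤2: 1 1 2 2 3 3 4 4 5 5 6 6 7 7 8 8 9 9 10 10 11; ≤3: 1 1 2 3 4 5 7 8 10 12 14 16 19 21 24 27 30 33 37 40 44; ≤4: 1 1 2 3 5 6 9 11 15 18 23 27 34 39 47 54 64 72 84 94 108. r_4(20) = 108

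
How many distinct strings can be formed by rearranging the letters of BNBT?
4! / (1! × 1! × 2!) = 12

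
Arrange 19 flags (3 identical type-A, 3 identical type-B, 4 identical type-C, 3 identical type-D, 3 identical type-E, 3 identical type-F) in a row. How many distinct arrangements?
19! / (3! × 3! × 4! × 3! × 3! × 3!) = 651819168000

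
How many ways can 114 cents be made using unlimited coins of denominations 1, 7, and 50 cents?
Coefficient of x^114 in 1/(1-x^1) · 1/(1-x^7) · 1/(1-x^50). Case on j = number of 50-cent coins (j = 0..2); remainder r = 114 - 50j is made from {1,7} in ⌊r/7⌋+1 ways. r = 114, 64, 14 → 17 + 10 + 3 = 30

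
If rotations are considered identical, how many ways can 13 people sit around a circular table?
Circular: fix one position, arrange the rest. (13-1)! = 479001600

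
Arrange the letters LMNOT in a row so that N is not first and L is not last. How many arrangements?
By inclusion-exclusion: 5! - 2×(5-1)! + (5-2)! = 120 - 48 + 6 = 78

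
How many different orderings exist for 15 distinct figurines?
15! = 1307674368000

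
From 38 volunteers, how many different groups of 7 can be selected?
C(38,7) = 38!/(7!×31!) = 12620256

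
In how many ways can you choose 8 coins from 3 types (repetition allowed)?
C(8+3-1, 3-1) = C(10, 2) = 45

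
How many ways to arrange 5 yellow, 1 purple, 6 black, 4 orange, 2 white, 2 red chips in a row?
20! / (5! × 1! × 6! × 4! × 2! × 2!) = 293318625600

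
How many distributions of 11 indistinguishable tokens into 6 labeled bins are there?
C(11+6-1, 6-1) = C(16, 5) = 4368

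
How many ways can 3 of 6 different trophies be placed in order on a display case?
P(6,3) = 6!/(6-3)! = 120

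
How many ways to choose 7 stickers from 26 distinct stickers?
C(26,7) = 26!/(7!×19!) = 657800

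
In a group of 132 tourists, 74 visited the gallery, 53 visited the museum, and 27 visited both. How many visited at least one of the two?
|A∪B| = |A| + |B| - |A∩B| = 74 + 53 - 27 = 100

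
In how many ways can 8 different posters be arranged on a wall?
8! = 40320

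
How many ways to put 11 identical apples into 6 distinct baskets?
C(11+6-1, 6-1) = C(16, 5) = 4368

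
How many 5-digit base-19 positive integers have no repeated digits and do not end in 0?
Last digit: 18 nonzero choices. First digit: 17 (nonzero, ≠last). Middle 3: P(17,3) = 4080. Total = 1248480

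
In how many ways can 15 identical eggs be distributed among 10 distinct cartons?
C(15+10-1, 10-1) = C(24, 9) = 1307504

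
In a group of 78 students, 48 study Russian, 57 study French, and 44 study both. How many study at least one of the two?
|A∪B| = |A| + |B| - |A∩B| = 48 + 57 - 44 = 61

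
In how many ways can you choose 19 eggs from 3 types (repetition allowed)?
C(19+3-1, 3-1) = C(21, 2) = 210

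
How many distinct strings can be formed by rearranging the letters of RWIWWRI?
7! / (2! × 2! × 3!) = 210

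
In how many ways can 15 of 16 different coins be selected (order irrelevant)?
C(16,15) = 16!/(15!×1!) = 16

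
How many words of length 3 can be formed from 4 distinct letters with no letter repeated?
P(4,3) = 4!/(4-3)! = 24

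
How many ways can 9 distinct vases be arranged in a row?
9! = 362880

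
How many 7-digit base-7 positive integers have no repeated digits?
First digit: 6 choices (nonzero). Then descending: 6 × 6 × 5 × 4 × 3 × 2 × 1 = 4320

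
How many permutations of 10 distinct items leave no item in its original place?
!10 = Σ_{j=0}^{10} (-1)^j·10!/j! = 3628800 - 3628800 + 1814400 - 604800 + 151200 - 30240 + 5040 - 720 + 90 - 10 + 1 = 1334961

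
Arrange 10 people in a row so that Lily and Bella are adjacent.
Treat as block: (10-1)! × 2! = 362880 × 2 = 725760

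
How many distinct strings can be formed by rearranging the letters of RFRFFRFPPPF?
11! / (3! × 5! × 3!) = 9240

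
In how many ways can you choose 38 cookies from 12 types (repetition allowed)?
C(38+12-1, 12-1) = C(49, 11) = 29135916264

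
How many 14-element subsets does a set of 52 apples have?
C(52,14) = 52!/(14!×38!) = 1768966344600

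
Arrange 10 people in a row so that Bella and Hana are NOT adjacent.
Total - adjacent = 10! - (10-1)!×2 = 3628800 - 725760 = 2903040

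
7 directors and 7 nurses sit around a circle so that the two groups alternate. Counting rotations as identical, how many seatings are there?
Fix one of the directors: (7-1)! ways for the remaining directors, × 7! ways for the nurses = 720 × 5040 = 3628800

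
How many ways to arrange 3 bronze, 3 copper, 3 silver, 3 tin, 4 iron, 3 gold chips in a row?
19! / (3! × 3! × 3! × 3! × 4! × 3!) = 651819168000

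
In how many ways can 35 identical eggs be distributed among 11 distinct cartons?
C(35+11-1, 11-1) = C(45, 10) = 3190187286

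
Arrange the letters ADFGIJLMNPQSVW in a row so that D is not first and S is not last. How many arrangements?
By inclusion-exclusion: 14! - 2×(14-1)! + (14-2)! = 87178291200 - 12454041600 + 479001600 = 75203251200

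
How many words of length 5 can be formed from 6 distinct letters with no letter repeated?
P(6,5) = 6!/(6-5)! = 720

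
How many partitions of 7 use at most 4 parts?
By conjugation, equals partitions of 7 into parts ≤ 4. Let r_j(i) = number of partitions of i into parts ≤ j, for i = 0..7. r_1(i) = 1 for all i; r_j(i) = r_{j-1}(i) + r_j(i-j). Rows j = 2..4: ≤2: 1 1 2 2 3 3 4 4; ≤3: 1 1 2 3 4 5 7 8; ≤4: 1 1 2 3 5 6 9 11. r_4(7) = 11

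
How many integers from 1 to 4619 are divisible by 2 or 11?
⌊4619/2⌋ + ⌊4619/11⌋ - ⌊4619/22⌋ = 2309 + 419 - 209 = 2519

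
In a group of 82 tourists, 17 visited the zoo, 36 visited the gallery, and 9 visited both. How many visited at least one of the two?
|A∪B| = |A| + |B| - |A∩B| = 17 + 36 - 9 = 44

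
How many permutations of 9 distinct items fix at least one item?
Complement of the derangements. !9 = Σ_{j=0}^{9} (-1)^j·9!/j! = 362880 - 362880 + 181440 - 60480 + 15120 - 3024 + 504 - 72 + 9 - 1 = 133496. 9! - !9 = 362880 - 133496 = 229384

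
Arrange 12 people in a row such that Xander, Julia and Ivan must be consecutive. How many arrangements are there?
Treat the 3 as one block: (12-3+1)! × 3! = 3628800 × 6 = 21772800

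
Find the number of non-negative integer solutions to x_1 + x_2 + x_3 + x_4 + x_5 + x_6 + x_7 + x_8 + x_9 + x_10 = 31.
C(31+10-1, 10-1) = C(40, 9) = 273438880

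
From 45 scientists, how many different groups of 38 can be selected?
C(45,38) = 45!/(38!×7!) = 45379620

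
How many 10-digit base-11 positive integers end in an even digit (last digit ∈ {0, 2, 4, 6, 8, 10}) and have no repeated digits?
Last∈{0,2,4,6,8,10}. Last=0: 3628800. Last nonzero: 5×9×P(9,8) = 16329600. Total = 19958400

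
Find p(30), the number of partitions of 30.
Pentagonal recurrence p(n) = p(n-1) + p(n-2) - p(n-5) - p(n-7) + p(n-12) + p(n-15) - ... gives p(0..29) = 1, 1, 2, 3, 5, 7, 11, 15, 22, 30, 42, 56, 77, 101, 135, 176, 231, 297, 385, 490, 627, 792, 1002, 1255, 1575, 1958, 2436, 3010, 3718, 4565. p(30) = p(29) + p(28) - p(25) - p(23) + p(18) + p(15) - p(8) - p(4) = 4565 + 3718 - 1958 - 1255 + 385 + 176 - 22 - 5 = 5604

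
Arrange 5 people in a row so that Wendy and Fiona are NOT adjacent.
Total - adjacent = 5! - (5-1)!×2 = 120 - 48 = 72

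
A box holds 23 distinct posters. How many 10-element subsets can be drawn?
C(23,10) = 23!/(10!×13!) = 1144066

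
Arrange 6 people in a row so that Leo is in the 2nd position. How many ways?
Fix one position: (6-1)! = 120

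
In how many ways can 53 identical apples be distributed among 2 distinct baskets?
C(53+2-1, 2-1) = C(54, 1) = 54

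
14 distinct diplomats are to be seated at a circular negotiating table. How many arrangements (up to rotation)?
Circular: fix one position, arrange the rest. (14-1)! = 6227020800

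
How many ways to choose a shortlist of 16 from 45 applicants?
C(45,16) = 45!/(16!×29!) = 646626422970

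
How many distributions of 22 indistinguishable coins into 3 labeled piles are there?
C(22+3-1, 3-1) = C(24, 2) = 276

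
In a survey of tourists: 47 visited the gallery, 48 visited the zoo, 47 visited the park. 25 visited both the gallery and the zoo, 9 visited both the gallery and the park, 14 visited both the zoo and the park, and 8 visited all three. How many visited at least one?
|A∪B∪C| = 47+48+47-25-9-14+8 = 102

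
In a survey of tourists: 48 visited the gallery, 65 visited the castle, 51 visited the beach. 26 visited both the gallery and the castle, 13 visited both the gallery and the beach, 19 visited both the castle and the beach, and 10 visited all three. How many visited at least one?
|A∪B∪C| = 48+65+51-26-13-19+10 = 116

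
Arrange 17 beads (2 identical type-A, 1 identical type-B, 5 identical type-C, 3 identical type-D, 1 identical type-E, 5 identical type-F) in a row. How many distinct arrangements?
17! / (2! × 1! × 5! × 3! × 1! × 5!) = 2058376320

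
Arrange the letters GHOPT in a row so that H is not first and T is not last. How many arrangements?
By inclusion-exclusion: 5! - 2×(5-1)! + (5-2)! = 120 - 48 + 6 = 78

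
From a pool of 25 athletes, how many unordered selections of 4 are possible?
C(25,4) = 25!/(4!×21!) = 12650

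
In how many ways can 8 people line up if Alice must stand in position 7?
Fix one position: (8-1)! = 5040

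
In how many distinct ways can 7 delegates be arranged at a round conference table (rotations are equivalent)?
Circular: fix one position, arrange the rest. (7-1)! = 720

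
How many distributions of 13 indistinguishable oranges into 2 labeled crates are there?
C(13+2-1, 2-1) = C(14, 1) = 14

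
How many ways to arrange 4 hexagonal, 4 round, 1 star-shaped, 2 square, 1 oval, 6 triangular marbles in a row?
18! / (4! × 4! × 1! × 2! × 1! × 6!) = 7718911200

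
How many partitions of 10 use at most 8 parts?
By conjugation, equals partitions of 10 into parts ≤ 8. Let r_j(i) = number of partitions of i into parts ≤ j, for i = 0..10. r_1(i) = 1 for all i; r_j(i) = r_{j-1}(i) + r_j(i-j). Rows j = 2..8: ≤2: 1 1 2 2 3 3 4 4 5 5 6; ≤3: 1 1 2 3 4 5 7 8 10 12 14; ≤4: 1 1 2 3 5 6 9 11 15 18 23; ≤5: 1 1 2 3 5 7 10 13 18 23 30; ≤6: 1 1 2 3 5 7 11 14 20 26 35; ≤7: 1 1 2 3 5 7 11 15 21 28 38; ≤8: 1 1 2 3 5 7 11 15 22 29 40. r_8(10) = 40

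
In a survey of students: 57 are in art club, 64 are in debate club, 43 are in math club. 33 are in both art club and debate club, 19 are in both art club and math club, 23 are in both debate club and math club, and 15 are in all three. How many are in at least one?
|A∪B∪C| = 57+64+43-33-19-23+15 = 104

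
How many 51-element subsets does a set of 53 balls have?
C(53,51) = 53!/(51!×2!) = 1378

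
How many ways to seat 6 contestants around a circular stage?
Circular: fix one position, arrange the rest. (6-1)! = 120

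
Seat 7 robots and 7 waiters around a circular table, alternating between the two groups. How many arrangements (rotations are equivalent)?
Fix one of the robots: (7-1)! ways for the remaining robots, × 7! ways for the waiters = 720 × 5040 = 3628800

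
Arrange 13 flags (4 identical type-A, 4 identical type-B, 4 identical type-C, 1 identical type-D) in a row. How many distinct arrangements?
13! / (4! × 4! × 4! × 1!) = 450450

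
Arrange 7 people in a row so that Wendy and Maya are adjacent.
Treat as block: (7-1)! × 2! = 720 × 2 = 1440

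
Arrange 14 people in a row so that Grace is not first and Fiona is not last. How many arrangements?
By inclusion-exclusion: 14! - 2×(14-1)! + (14-2)! = 87178291200 - 12454041600 + 479001600 = 75203251200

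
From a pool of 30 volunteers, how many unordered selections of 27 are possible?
C(30,27) = 30!/(27!×3!) = 4060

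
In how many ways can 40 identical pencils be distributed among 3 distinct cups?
C(40+3-1, 3-1) = C(42, 2) = 861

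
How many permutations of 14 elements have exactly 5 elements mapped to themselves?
Choose the 5 fixed points C(14,5) = 2002, derange the rest: !9 = Σ_{j=0}^{9} (-1)^j·9!/j! = 362880 - 362880 + 181440 - 60480 + 15120 - 3024 + 504 - 72 + 9 - 1 = 133496. Product = 2002 × 133496 = 267258992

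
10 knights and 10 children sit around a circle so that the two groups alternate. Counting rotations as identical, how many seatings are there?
Fix one of the knights: (10-1)! ways for the remaining knights, × 10! ways for the children = 362880 × 3628800 = 1316818944000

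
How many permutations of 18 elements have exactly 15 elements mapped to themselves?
Choose the 15 fixed points C(18,15) = 816, derange the rest: !3 = Σ_{j=0}^{3} (-1)^j·3!/j! = 6 - 6 + 3 - 1 = 2. Product = 816 × 2 = 1632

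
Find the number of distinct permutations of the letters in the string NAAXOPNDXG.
10! / (1! × 2! × 1! × 2! × 1! × 1! × 2!) = 453600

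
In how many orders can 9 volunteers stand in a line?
9! = 362880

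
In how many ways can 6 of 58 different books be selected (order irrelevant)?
C(58,6) = 58!/(6!×52!) = 40475358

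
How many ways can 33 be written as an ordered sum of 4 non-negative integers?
C(33+4-1, 4-1) = C(36, 3) = 7140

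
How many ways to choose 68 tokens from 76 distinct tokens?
C(76,68) = 76!/(68!×8!) = 18855883575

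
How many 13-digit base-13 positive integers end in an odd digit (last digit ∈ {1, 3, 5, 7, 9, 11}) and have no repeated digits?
Last∈{1,3,5,7,9,11}. Last=0: 0. Last nonzero: 6×11×P(11,11) = 2634508800. Total = 2634508800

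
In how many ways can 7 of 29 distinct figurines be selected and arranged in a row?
P(29,7) = 29!/(29-7)! = 7866331200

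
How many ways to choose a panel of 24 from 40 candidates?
C(40,24) = 40!/(24!×16!) = 62852101650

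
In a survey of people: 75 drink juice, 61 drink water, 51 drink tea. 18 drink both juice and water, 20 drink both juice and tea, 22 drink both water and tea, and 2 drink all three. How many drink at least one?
|A∪B∪C| = 75+61+51-18-20-22+2 = 129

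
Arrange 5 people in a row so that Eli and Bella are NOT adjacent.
Total - adjacent = 5! - (5-1)!×2 = 120 - 48 = 72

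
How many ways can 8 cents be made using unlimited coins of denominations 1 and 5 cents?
Coefficient of x^8 in 1/(1-x^1) · 1/(1-x^5). Use j coins of 5 for j = 0..⌊8/5⌋ = 1, the rest in 1s: 1 + 1 = 2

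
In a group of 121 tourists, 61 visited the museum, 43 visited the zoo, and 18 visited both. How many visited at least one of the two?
|A∪B| = |A| + |B| - |A∩B| = 61 + 43 - 18 = 86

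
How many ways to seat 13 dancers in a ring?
Circular: fix one position, arrange the rest. (13-1)! = 479001600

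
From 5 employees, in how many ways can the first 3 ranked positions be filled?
P(5,3) = 5!/(5-3)! = 60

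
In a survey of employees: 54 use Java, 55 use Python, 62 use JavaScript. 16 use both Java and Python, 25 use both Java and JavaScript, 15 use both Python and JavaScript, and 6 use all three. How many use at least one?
|A∪B∪C| = 54+55+62-16-25-15+6 = 121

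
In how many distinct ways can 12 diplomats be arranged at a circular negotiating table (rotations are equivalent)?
Circular: fix one position, arrange the rest. (12-1)! = 39916800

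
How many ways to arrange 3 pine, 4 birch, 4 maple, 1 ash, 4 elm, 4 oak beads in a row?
20! / (3! × 4! × 4! × 1! × 4! × 4!) = 1222160940000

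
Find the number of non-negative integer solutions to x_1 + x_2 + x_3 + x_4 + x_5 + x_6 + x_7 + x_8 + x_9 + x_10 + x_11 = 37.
C(37+11-1, 11-1) = C(47, 10) = 5178066751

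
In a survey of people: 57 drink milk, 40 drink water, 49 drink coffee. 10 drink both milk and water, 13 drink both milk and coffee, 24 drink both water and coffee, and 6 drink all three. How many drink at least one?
|A∪B∪C| = 57+40+49-10-13-24+6 = 105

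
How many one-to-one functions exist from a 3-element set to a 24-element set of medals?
P(24,3) = 24!/(24-3)! = 12144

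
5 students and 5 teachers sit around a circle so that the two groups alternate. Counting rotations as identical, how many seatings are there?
Fix one of the students: (5-1)! ways for the remaining students, × 5! ways for the teachers = 24 × 120 = 2880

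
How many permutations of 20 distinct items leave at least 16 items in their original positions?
Exactly j fixed points: C(20,j)·!(20-j); sum over j ≥ 16 (derangement numbers via !m = (m-1)·(!(m-1) + !(m-2)): !0..!4 = 1, 0, 1, 2, 9). Σ_{j=16}^{20} C(20,j)·!(20-j) = C(20,16)·!4 + C(20,17)·!3 + C(20,18)·!2 + C(20,19)·!1 + C(20,20)·!0 = 4845·9 + 1140·2 + 190·1 + 20·0 + 1·1 = 46076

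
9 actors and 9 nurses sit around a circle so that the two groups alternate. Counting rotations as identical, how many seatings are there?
Fix one of the actors: (9-1)! ways for the remaining actors, × 9! ways for the nurses = 40320 × 362880 = 14631321600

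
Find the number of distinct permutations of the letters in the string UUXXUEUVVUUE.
12! / (2! × 2! × 6! × 2!) = 83160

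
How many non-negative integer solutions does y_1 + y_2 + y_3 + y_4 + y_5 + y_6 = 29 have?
C(29+6-1, 6-1) = C(34, 5) = 278256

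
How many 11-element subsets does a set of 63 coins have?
C(63,11) = 63!/(11!×52!) = 615790256823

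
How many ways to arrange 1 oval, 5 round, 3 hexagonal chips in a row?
9! / (1! × 5! × 3!) = 504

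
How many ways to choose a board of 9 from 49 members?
C(49,9) = 49!/(9!×40!) = 2054455634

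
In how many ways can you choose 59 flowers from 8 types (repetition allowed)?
C(59+8-1, 8-1) = C(66, 7) = 778789440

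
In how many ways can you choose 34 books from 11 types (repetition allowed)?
C(34+11-1, 11-1) = C(44, 10) = 2481256778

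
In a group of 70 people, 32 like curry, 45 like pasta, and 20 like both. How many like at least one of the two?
|A∪B| = |A| + |B| - |A∩B| = 32 + 45 - 20 = 57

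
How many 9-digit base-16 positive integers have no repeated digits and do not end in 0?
Last digit: 15 nonzero choices. First digit: 14 (nonzero, ≠last). Middle 7: P(14,7) = 17297280. Total = 3632428800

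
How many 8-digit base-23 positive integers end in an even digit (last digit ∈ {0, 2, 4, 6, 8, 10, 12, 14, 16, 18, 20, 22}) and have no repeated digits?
Last∈{0,2,4,6,8,10,12,14,16,18,20,22}. Last=0: 859541760. Last nonzero: 11×21×P(21,6) = 9025188480. Total = 9884730240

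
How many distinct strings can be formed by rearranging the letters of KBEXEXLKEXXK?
12! / (1! × 1! × 3! × 4! × 3!) = 554400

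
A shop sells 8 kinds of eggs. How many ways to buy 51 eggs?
C(51+8-1, 8-1) = C(58, 7) = 300674088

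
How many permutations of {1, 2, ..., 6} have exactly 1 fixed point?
Choose the 1 fixed point C(6,1) = 6, derange the rest: !5 = Σ_{j=0}^{5} (-1)^j·5!/j! = 120 - 120 + 60 - 20 + 5 - 1 = 44. Product = 6 × 44 = 264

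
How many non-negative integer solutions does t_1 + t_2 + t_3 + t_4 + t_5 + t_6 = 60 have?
C(60+6-1, 6-1) = C(65, 5) = 8259888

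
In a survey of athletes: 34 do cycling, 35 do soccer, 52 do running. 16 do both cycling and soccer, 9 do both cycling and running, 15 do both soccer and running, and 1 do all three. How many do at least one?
|A∪B∪C| = 34+35+52-16-9-15+1 = 82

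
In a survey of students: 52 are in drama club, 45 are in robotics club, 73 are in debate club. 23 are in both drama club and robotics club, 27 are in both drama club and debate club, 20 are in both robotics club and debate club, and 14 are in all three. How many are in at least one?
|A∪B∪C| = 52+45+73-23-27-20+14 = 114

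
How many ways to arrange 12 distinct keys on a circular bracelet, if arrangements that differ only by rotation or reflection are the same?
(12-1)!/2 = 39916800/2 = 19958400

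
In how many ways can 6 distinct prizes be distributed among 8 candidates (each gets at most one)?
P(8,6) = 8!/(8-6)! = 20160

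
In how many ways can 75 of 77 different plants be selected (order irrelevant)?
C(77,75) = 77!/(75!×2!) = 2926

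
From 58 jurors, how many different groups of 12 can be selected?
C(58,12) = 58!/(12!×46!) = 891794789340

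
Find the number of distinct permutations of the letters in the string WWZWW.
5! / (4! × 1!) = 5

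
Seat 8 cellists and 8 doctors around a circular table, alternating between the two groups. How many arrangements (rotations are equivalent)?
Fix one of the cellists: (8-1)! ways for the remaining cellists, × 8! ways for the doctors = 5040 × 40320 = 203212800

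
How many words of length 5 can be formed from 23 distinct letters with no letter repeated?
P(23,5) = 23!/(23-5)! = 4037880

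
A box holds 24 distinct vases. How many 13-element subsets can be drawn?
C(24,13) = 24!/(13!×11!) = 2496144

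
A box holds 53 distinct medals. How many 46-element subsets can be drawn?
C(53,46) = 53!/(46!×7!) = 154143080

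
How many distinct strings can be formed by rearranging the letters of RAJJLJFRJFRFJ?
13! / (1! × 3! × 3! × 1! × 5!) = 1441440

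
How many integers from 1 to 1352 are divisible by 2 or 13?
⌊1352/2⌋ + ⌊1352/13⌋ - ⌊1352/26⌋ = 676 + 104 - 52 = 728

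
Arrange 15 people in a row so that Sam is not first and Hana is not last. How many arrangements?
By inclusion-exclusion: 15! - 2×(15-1)! + (15-2)! = 1307674368000 - 174356582400 + 6227020800 = 1139544806400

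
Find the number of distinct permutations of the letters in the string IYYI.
4! / (2! × 2!) = 6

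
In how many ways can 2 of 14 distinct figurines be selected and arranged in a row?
P(14,2) = 14!/(14-2)! = 182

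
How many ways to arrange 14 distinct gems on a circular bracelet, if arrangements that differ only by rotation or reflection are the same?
(14-1)!/2 = 6227020800/2 = 3113510400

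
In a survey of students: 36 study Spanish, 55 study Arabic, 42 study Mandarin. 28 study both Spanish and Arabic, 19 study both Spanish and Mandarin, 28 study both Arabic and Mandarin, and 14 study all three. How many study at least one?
|A∪B∪C| = 36+55+42-28-19-28+14 = 72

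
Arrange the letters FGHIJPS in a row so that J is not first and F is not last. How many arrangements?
By inclusion-exclusion: 7! - 2×(7-1)! + (7-2)! = 5040 - 1440 + 120 = 3720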